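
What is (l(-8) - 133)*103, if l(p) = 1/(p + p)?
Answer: -219287/16 ≈ -13705.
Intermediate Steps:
l(p) = 1/(2*p)
(l(-8) - 133)*103 = ((1/2)/(-8) - 133)*103 = ((1/2)*(-1/8) - 133)*103 = (-1/16 - 133)*103 = -2129/16*103 = -219287/16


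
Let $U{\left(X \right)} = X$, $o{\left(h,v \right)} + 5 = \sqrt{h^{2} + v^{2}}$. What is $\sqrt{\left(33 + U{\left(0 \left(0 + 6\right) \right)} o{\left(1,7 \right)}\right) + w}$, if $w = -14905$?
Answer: $26 i \sqrt{22} \approx 121.95 i$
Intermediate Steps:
$o{\left(h,v \right)} = -5 + \sqrt{h^{2} + v^{2}}$
$\sqrt{\left(33 + U{\left(0 \left(0 + 6\right) \right)} o{\left(1,7 \right)}\right) + w} = \sqrt{\left(33 + 0 \left(0 + 6\right) \left(-5 + \sqrt{1^{2} + 7^{2}}\right)\right) - 14905} = \sqrt{\left(33 + 0 \cdot 6 \left(-5 + \sqrt{1 + 49}\right)\right) - 14905} = \sqrt{\left(33 + 0 \left(-5 + \sqrt{50}\right)\right) - 14905} = \sqrt{\left(33 + 0 \left(-5 + 5 \sqrt{2}\right)\right) - 14905} = \sqrt{\left(33 + 0\right) - 14905} = \sqrt{33 - 14905} = \sqrt{-14872} = 26 i \sqrt{22}$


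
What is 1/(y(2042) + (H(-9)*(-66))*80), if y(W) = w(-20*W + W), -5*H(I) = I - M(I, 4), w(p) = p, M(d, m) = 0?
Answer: -1/48302 ≈ -2.0703e-5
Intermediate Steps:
H(I) = -I/5 (H(I) = -(I - 1*0)/5 = -(I + 0)/5 = -I/5)
y(W) = -19*W (y(W) = -20*W + W = -19*W)
1/(y(2042) + (H(-9)*(-66))*80) = 1/(-19*2042 + (-1/5*(-9)*(-66))*80) = 1/(-38798 + ((9/5)*(-66))*80) = 1/(-38798 - 594/5*80) = 1/(-38798 - 9504) = 1/(-48302) = -1/48302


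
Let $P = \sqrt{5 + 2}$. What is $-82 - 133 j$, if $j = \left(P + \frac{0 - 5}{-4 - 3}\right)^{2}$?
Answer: $- \frac{7566}{7} - 190 \sqrt{7} \approx -1583.6$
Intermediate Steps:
$P = \sqrt{7} \approx 2.6458$
$j = \left(\frac{5}{7} + \sqrt{7}\right)^{2}$ ($j = \left(\sqrt{7} + \frac{0 - 5}{-4 - 3}\right)^{2} = \left(\sqrt{7} - \frac{5}{-7}\right)^{2} = \left(\sqrt{7} - - \frac{5}{7}\right)^{2} = \left(\sqrt{7} + \frac{5}{7}\right)^{2} = \left(\frac{5}{7} + \sqrt{7}\right)^{2} \approx 11.29$)
$-82 - 133 j = -82 - 133 \left(\frac{368}{49} + \frac{10 \sqrt{7}}{7}\right) = -82 - \left(\frac{6992}{7} + 190 \sqrt{7}\right) = - \frac{7566}{7} - 190 \sqrt{7}$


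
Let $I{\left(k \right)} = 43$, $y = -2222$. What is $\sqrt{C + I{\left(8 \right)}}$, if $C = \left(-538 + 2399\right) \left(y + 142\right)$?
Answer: $3 i \sqrt{430093} \approx 1967.4 i$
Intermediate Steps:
$C = -3870880$ ($C = \left(-538 + 2399\right) \left(-2222 + 142\right) = 1861 \left(-2080\right) = -3870880$)
$\sqrt{C + I{\left(8 \right)}} = \sqrt{-3870880 + 43} = \sqrt{-3870837} = 3 i \sqrt{430093}$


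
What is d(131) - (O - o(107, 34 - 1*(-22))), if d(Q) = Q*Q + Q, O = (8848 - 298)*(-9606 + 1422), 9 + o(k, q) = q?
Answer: 69990539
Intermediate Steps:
o(k, q) = -9 + q
O = -69973200 (O = 8550*(-8184) = -69973200)
d(Q) = Q + Q² (d(Q) = Q² + Q = Q + Q²)
d(131) - (O - o(107, 34 - 1*(-22))) = 131*(1 + 131) - (-69973200 - (-9 + (34 - 1*(-22)))) = 131*132 - (-69973200 - (-9 + (34 + 22))) = 17292 - (-69973200 - (-9 + 56)) = 17292 - (-69973200 - 1*47) = 17292 - (-69973200 - 47) = 17292 - 1*(-69973247) = 17292 + 69973247 = 69990539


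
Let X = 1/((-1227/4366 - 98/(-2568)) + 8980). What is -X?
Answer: -2802972/25170007793 ≈ -0.00011136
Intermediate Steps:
X = 2802972/25170007793 (X = 1/((-1227*1/4366 - 98*(-1/2568)) + 8980) = 1/((-1227/4366 + 49/1284) + 8980) = 1/(-680767/2802972 + 8980) = 1/(25170007793/2802972) = 2802972/25170007793 ≈ 0.00011136)
-X = -1*2802972/25170007793 = -2802972/25170007793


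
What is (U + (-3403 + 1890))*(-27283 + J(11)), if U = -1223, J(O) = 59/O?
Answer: 820947744/11 ≈ 7.4632e+7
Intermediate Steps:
(U + (-3403 + 1890))*(-27283 + J(11)) = (-1223 + (-3403 + 1890))*(-27283 + 59/11) = (-1223 - 1513)*(-27283 + 59*(1/11)) = -2736*(-27283 + 59/11) = -2736*(-300054/11) = 820947744/11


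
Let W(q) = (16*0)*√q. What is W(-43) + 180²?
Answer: 32400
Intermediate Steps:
W(q) = 0 (W(q) = 0*√q = 0)
W(-43) + 180² = 0 + 180² = 0 + 32400 = 32400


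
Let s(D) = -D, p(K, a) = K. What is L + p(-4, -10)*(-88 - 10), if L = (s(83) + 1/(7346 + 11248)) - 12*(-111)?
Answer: 30512755/18594 ≈ 1641.0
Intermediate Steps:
L = 23223907/18594 (L = (-1*83 + 1/(7346 + 11248)) - 12*(-111) = (-83 + 1/18594) + 1332 = -1543301/18594 + 1332 = 23223907/18594 ≈ 1249.0)
L + p(-4, -10)*(-88 - 10) = 23223907/18594 - 4*(-88 - 10) = 23223907/18594 - 4*(-98) = 23223907/18594 + 392 = 30512755/18594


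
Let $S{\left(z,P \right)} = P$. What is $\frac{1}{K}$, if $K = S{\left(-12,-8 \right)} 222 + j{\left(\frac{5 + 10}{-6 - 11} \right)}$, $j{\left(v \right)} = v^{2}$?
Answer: $- \frac{289}{513039} \approx -0.00056331$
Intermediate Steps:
$K = - \frac{513039}{289}$ ($K = \left(-8\right) 222 + \left(\frac{5 + 10}{-6 - 11}\right)^{2} = -1776 + \left(\frac{15}{-17}\right)^{2} = -1776 + \left(15 \left(- \frac{1}{17}\right)\right)^{2} = -1776 + \left(- \frac{15}{17}\right)^{2} = -1776 + \frac{225}{289} = - \frac{513039}{289} \approx -1775.2$)
$\frac{1}{K} = \frac{1}{- \frac{513039}{289}} = - \frac{289}{513039}$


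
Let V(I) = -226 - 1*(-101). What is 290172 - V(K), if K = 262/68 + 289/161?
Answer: 290297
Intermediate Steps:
K = 30917/5474 (K = 262*(1/68) + 289*(1/161) = 131/34 + 289/161 = 30917/5474 ≈ 5.6480)
V(I) = -125 (V(I) = -226 + 101 = -125)
290172 - V(K) = 290172 - 1*(-125) = 290172 + 125 = 290297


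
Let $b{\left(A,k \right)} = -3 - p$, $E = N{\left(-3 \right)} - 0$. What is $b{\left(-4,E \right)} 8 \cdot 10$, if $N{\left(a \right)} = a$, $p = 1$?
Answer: $-320$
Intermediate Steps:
$E = -3$ ($E = -3 - 0 = -3 + 0 = -3$)
$b{\left(A,k \right)} = -4$ ($b{\left(A,k \right)} = -3 - 1 = -4$)
$b{\left(-4,E \right)} 8 \cdot 10 = \left(-4\right) 8 \cdot 10 = \left(-32\right) 10 = -320$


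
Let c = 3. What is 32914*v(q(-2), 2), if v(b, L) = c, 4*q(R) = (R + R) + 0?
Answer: 98742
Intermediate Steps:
q(R) = R/2 (q(R) = ((R + R) + 0)/4 = (2*R + 0)/4 = (2*R)/4 = R/2)
v(b, L) = 3
32914*v(q(-2), 2) = 32914*3 = 98742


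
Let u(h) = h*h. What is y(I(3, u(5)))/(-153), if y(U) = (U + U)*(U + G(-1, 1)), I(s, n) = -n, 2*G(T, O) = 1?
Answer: -1225/153 ≈ -8.0065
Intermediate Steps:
G(T, O) = 1/2 (G(T, O) = (1/2)*1 = 1/2)
u(h) = h**2
y(U) = 2*U*(1/2 + U) (y(U) = (U + U)*(U + 1/2) = (2*U)*(1/2 + U) = 2*U*(1/2 + U))
y(I(3, u(5)))/(-153) = ((-1*5**2)*(1 + 2*(-1*5**2)))/(-153) = ((-1*25)*(1 + 2*(-1*25)))*(-1/153) = -25*(1 + 2*(-25))*(-1/153) = -25*(1 - 50)*(-1/153) = -25*(-49)*(-1/153) = 1225*(-1/153) = -1225/153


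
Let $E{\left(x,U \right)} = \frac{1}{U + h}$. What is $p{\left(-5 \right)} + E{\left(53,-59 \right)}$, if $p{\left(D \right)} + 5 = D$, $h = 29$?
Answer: $- \frac{301}{30} \approx -10.033$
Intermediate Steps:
$E{\left(x,U \right)} = \frac{1}{29 + U}$ ($E{\left(x,U \right)} = \frac{1}{U + 29} = \frac{1}{29 + U}$)
$p{\left(D \right)} = -5 + D$
$p{\left(-5 \right)} + E{\left(53,-59 \right)} = \left(-5 - 5\right) + \frac{1}{29 - 59} = -10 + \frac{1}{-30} = -10 - \frac{1}{30} = - \frac{301}{30}$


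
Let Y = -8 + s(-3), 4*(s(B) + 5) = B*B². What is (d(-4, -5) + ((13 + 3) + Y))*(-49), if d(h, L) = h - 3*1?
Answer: 2107/4 ≈ 526.75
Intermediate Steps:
s(B) = -5 + B³/4 (s(B) = -5 + (B*B²)/4 = -5 + B³/4)
d(h, L) = -3 + h (d(h, L) = h - 3 = -3 + h)
Y = -79/4 (Y = -8 + (-5 + (¼)*(-3)³) = -8 + (-5 + (¼)*(-27)) = -8 + (-5 - 27/4) = -8 - 47/4 = -79/4 ≈ -19.750)
(d(-4, -5) + ((13 + 3) + Y))*(-49) = ((-3 - 4) + ((13 + 3) - 79/4))*(-49) = (-7 + (16 - 79/4))*(-49) = (-7 - 15/4)*(-49) = -43/4*(-49) = 2107/4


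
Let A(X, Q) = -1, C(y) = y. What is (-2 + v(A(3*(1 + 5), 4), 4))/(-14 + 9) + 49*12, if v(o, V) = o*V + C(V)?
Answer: 2942/5 ≈ 588.40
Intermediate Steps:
v(o, V) = V + V*o (v(o, V) = o*V + V = V*o + V = V + V*o)
(-2 + v(A(3*(1 + 5), 4), 4))/(-14 + 9) + 49*12 = (-2 + 4*(1 - 1))/(-14 + 9) + 49*12 = (-2 + 4*0)/(-5) + 588 = (-2 + 0)*(-⅕) + 588 = -2*(-⅕) + 588 = ⅖ + 588 = 2942/5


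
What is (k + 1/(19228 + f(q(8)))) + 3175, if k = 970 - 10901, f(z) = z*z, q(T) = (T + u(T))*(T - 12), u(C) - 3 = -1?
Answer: -140713967/20828 ≈ -6756.0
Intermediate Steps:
u(C) = 2 (u(C) = 3 - 1 = 2)
q(T) = (-12 + T)*(2 + T) (q(T) = (T + 2)*(T - 12) = (2 + T)*(-12 + T) = (-12 + T)*(2 + T))
f(z) = z²
k = -9931
(k + 1/(19228 + f(q(8)))) + 3175 = (-9931 + 1/(19228 + (-24 + 8² - 10*8)²)) + 3175 = (-9931 + 1/(19228 + (-24 + 64 - 80)²)) + 3175 = (-9931 + 1/(19228 + (-40)²)) + 3175 = (-9931 + 1/(19228 + 1600)) + 3175 = (-9931 + 1/20828) + 3175 = -206842867/20828 + 3175 = -140713967/20828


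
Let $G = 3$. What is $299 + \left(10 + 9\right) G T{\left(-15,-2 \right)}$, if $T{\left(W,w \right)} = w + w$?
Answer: $71$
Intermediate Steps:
$T{\left(W,w \right)} = 2 w$
$299 + \left(10 + 9\right) G T{\left(-15,-2 \right)} = 299 + \left(10 + 9\right) 3 \cdot 2 \left(-2\right) = 299 + 19 \cdot 3 \left(-4\right) = 299 + 57 \left(-4\right) = 299 - 228 = 71$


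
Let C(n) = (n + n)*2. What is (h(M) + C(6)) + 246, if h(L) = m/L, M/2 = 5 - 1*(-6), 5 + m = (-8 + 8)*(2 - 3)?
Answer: 5935/22 ≈ 269.77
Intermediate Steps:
C(n) = 4*n (C(n) = (2*n)*2 = 4*n)
m = -5 (m = -5 + (-8 + 8)*(2 - 3) = -5 + 0*(-1) = -5 + 0 = -5)
M = 22 (M = 2*(5 - 1*(-6)) = 2*(5 + 6) = 2*11 = 22)
h(L) = -5/L
(h(M) + C(6)) + 246 = (-5/22 + 4*6) + 246 = (-5*1/22 + 24) + 246 = (-5/22 + 24) + 246 = 523/22 + 246 = 5935/22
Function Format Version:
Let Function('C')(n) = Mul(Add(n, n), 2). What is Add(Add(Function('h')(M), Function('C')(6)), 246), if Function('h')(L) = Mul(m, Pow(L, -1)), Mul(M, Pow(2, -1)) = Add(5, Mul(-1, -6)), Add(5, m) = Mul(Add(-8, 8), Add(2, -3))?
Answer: Rational(5935, 22) ≈ 269.77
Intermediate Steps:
Function('C')(n) = Mul(4, n) (Function('C')(n) = Mul(Mul(2, n), 2) = Mul(4, n))
m = -5 (m = Add(-5, Mul(Add(-8, 8), Add(2, -3))) = Add(-5, Mul(0, -1)) = Add(-5, 0) = -5)
M = 22 (M = Mul(2, Add(5, Mul(-1, -6))) = Mul(2, Add(5, 6)) = Mul(2, 11) = 22)
Function('h')(L) = Mul(-5, Pow(L, -1))
Add(Add(Function('h')(M), Function('C')(6)), 246) = Add(Add(Mul(-5, Pow(22, -1)), Mul(4, 6)), 246) = Add(Add(Mul(-5, Rational(1, 22)), 24), 246) = Add(Add(Rational(-5, 22), 24), 246) = Add(Rational(523, 22), 246) = Rational(5935, 22)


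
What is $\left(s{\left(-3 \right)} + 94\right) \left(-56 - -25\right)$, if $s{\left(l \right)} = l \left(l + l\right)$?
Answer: $-3472$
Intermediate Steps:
$s{\left(l \right)} = 2 l^{2}$ ($s{\left(l \right)} = l 2 l = 2 l^{2}$)
$\left(s{\left(-3 \right)} + 94\right) \left(-56 - -25\right) = \left(2 \left(-3\right)^{2} + 94\right) \left(-56 - -25\right) = \left(2 \cdot 9 + 94\right) \left(-56 + 25\right) = \left(18 + 94\right) \left(-31\right) = 112 \left(-31\right) = -3472$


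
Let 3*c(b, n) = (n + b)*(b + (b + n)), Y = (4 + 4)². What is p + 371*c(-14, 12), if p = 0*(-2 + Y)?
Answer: 11872/3 ≈ 3957.3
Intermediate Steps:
Y = 64 (Y = 8² = 64)
c(b, n) = (b + n)*(n + 2*b)/3 (c(b, n) = ((n + b)*(b + (b + n)))/3 = ((b + n)*(n + 2*b))/3 = (b + n)*(n + 2*b)/3)
p = 0 (p = 0*(-2 + 64) = 0*62 = 0)
p + 371*c(-14, 12) = 0 + 371*((⅓)*12² + (⅔)*(-14)² - 14*12) = 0 + 371*((⅓)*144 + (⅔)*196 - 168) = 0 + 371*(48 + 392/3 - 168) = 0 + 371*(32/3) = 0 + 11872/3 = 11872/3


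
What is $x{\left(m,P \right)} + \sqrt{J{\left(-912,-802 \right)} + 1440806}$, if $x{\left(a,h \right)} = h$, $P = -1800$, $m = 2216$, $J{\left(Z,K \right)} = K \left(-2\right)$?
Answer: $-1800 + \sqrt{1442410} \approx -599.0$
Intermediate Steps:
$J{\left(Z,K \right)} = - 2 K$
$x{\left(m,P \right)} + \sqrt{J{\left(-912,-802 \right)} + 1440806} = -1800 + \sqrt{\left(-2\right) \left(-802\right) + 1440806} = -1800 + \sqrt{1604 + 1440806} = -1800 + \sqrt{1442410}$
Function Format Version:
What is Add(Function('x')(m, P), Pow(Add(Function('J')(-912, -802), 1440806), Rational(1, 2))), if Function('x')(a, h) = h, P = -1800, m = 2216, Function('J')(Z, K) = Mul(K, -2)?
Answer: Add(-1800, Pow(1442410, Rational(1, 2))) ≈ -599.00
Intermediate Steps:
Function('J')(Z, K) = Mul(-2, K)
Add(Function('x')(m, P), Pow(Add(Function('J')(-912, -802), 1440806), Rational(1, 2))) = Add(-1800, Pow(Add(Mul(-2, -802), 1440806), Rational(1, 2))) = Add(-1800, Pow(Add(1604, 1440806), Rational(1, 2))) = Add(-1800, Pow(1442410, Rational(1, 2)))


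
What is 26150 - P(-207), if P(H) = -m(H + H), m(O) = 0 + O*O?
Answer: 197546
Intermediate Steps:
m(O) = O**2 (m(O) = 0 + O**2 = O**2)
P(H) = -4*H**2 (P(H) = -(H + H)**2 = -(2*H)**2 = -4*H**2)
26150 - P(-207) = 26150 - (-4)*(-207)**2 = 26150 - (-4)*42849 = 26150 - 1*(-171396) = 26150 + 171396 = 197546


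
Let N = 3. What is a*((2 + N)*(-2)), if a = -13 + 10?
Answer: 30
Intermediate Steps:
a = -3
a*((2 + N)*(-2)) = -3*(2 + 3)*(-2) = -15*(-2) = -3*(-10) = 30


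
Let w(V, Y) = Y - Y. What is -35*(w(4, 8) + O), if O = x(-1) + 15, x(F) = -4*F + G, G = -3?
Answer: -560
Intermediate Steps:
w(V, Y) = 0
x(F) = -3 - 4*F (x(F) = -4*F - 3 = -3 - 4*F)
O = 16 (O = (-3 - 4*(-1)) + 15 = (-3 + 4) + 15 = 1 + 15 = 16)
-35*(w(4, 8) + O) = -35*(0 + 16) = -35*16 = -560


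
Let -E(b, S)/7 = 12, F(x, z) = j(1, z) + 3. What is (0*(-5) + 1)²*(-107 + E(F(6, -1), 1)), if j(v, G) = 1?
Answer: -191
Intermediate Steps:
F(x, z) = 4 (F(x, z) = 1 + 3 = 4)
E(b, S) = -84 (E(b, S) = -7*12 = -84)
(0*(-5) + 1)²*(-107 + E(F(6, -1), 1)) = (0*(-5) + 1)²*(-107 - 84) = (0 + 1)²*(-191) = 1²*(-191) = 1*(-191) = -191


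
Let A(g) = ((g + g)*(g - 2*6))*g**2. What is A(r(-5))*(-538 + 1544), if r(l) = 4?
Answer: -1030144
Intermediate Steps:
A(g) = 2*g**3*(-12 + g) (A(g) = ((2*g)*(g - 12))*g**2 = ((2*g)*(-12 + g))*g**2 = (2*g*(-12 + g))*g**2 = 2*g**3*(-12 + g))
A(r(-5))*(-538 + 1544) = (2*4**3*(-12 + 4))*(-538 + 1544) = (2*64*(-8))*1006 = -1024*1006 = -1030144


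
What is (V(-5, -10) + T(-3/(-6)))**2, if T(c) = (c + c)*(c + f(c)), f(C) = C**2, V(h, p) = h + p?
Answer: 3249/16 ≈ 203.06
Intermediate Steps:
T(c) = 2*c*(c + c**2) (T(c) = (c + c)*(c + c**2) = (2*c)*(c + c**2) = 2*c*(c + c**2))
(V(-5, -10) + T(-3/(-6)))**2 = ((-5 - 10) + 2*(-3/(-6))**2*(1 - 3/(-6)))**2 = (-15 + 2*(-3*(-1/6))**2*(1 - 3*(-1/6)))**2 = (-15 + 2*(1/2)**2*(1 + 1/2))**2 = (-15 + 2*(1/4)*(3/2))**2 = (-15 + 3/4)**2 = (-57/4)**2 = 3249/16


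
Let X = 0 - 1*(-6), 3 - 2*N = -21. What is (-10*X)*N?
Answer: -720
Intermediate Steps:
N = 12 (N = 3/2 - ½*(-21) = 3/2 + 21/2 = 12)
X = 6 (X = 0 + 6 = 6)
(-10*X)*N = -10*6*12 = -60*12 = -720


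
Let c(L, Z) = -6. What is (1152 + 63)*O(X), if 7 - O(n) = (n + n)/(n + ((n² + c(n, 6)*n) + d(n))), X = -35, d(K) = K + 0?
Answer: 111375/13 ≈ 8567.3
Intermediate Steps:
d(K) = K
O(n) = 7 - 2*n/(n² - 4*n) (O(n) = 7 - (n + n)/(n + ((n² - 6*n) + n)) = 7 - 2*n/(n + (n² - 5*n)) = 7 - 2*n/(n² - 4*n))
(1152 + 63)*O(X) = (1152 + 63)*((-30 + 7*(-35))/(-4 - 35)) = 1215*((-30 - 245)/(-39)) = 1215*(-1/39*(-275)) = 1215*(275/39) = 111375/13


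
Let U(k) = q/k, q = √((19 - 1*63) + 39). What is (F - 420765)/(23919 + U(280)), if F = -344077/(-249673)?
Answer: -39400237674523138560/2239771301295320713 + 5882985683008*I*√5/2239771301295320713 ≈ -17.591 + 5.8733e-6*I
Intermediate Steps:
F = 344077/249673 (F = -344077*(-1/249673) = 344077/249673 ≈ 1.3781)
q = I*√5 (q = √((19 - 63) + 39) = √(-44 + 39) = √(-5) = I*√5 ≈ 2.2361*I)
U(k) = I*√5/k (U(k) = (I*√5)/k = I*√5/k)
(F - 420765)/(23919 + U(280)) = (344077/249673 - 420765)/(23919 + I*√5/280) = -105053315768/(249673*(23919 + I*√5*(1/280))) = -105053315768/(249673*(23919 + I*√5/280))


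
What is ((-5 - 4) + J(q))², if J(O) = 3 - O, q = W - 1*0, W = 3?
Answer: 81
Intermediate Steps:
q = 3 (q = 3 - 1*0 = 3 + 0 = 3)
((-5 - 4) + J(q))² = ((-5 - 4) + (3 - 1*3))² = (-9 + (3 - 3))² = (-9 + 0)² = (-9)² = 81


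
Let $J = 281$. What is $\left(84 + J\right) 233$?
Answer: $85045$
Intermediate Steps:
$\left(84 + J\right) 233 = \left(84 + 281\right) 233 = 365 \cdot 233 = 85045$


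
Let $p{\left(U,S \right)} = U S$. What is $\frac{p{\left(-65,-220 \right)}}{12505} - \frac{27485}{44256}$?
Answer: $\frac{57832175}{110684256} \approx 0.5225$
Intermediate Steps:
$p{\left(U,S \right)} = S U$
$\frac{p{\left(-65,-220 \right)}}{12505} - \frac{27485}{44256} = \frac{\left(-220\right) \left(-65\right)}{12505} - \frac{27485}{44256} = 14300 \cdot \frac{1}{12505} - \frac{27485}{44256} = \frac{2860}{2501} - \frac{27485}{44256} = \frac{57832175}{110684256}$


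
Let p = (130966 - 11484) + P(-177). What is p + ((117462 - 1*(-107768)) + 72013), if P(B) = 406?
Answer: 417131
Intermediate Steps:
p = 119888 (p = (130966 - 11484) + 406 = 119482 + 406 = 119888)
p + ((117462 - 1*(-107768)) + 72013) = 119888 + ((117462 - 1*(-107768)) + 72013) = 119888 + ((117462 + 107768) + 72013) = 119888 + (225230 + 72013) = 119888 + 297243 = 417131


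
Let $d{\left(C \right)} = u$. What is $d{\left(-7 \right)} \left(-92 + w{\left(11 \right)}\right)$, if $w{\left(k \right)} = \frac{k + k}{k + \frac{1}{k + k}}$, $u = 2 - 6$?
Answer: $\frac{87488}{243} \approx 360.03$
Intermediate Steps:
$u = -4$ ($u = 2 - 6 = -4$)
$d{\left(C \right)} = -4$
$w{\left(k \right)} = \frac{2 k}{k + \frac{1}{2 k}}$
$d{\left(-7 \right)} \left(-92 + w{\left(11 \right)}\right) = - 4 \left(-92 + \frac{4 \cdot 11^{2}}{1 + 2 \cdot 11^{2}}\right) = - 4 \left(-92 + 4 \cdot 121 \frac{1}{1 + 2 \cdot 121}\right) = - 4 \left(-92 + 4 \cdot 121 \frac{1}{1 + 242}\right) = - 4 \left(-92 + 4 \cdot 121 \cdot \frac{1}{243}\right) = - 4 \left(-92 + \frac{484}{243}\right) = \left(-4\right) \left(- \frac{21872}{243}\right) = \frac{87488}{243}$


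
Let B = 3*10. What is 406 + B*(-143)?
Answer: -3884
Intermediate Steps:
B = 30
406 + B*(-143) = 406 + 30*(-143) = 406 - 4290 = -3884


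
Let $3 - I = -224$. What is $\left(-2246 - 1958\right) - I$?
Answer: $-4431$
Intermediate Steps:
$I = 227$ ($I = 3 - -224 = 3 + 224 = 227$)
$\left(-2246 - 1958\right) - I = \left(-2246 - 1958\right) - 227 = -4204 - 227 = -4431$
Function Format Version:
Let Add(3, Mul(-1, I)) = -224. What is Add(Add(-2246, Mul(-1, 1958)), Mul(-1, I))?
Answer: -4431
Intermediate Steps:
I = 227 (I = Add(3, Mul(-1, -224)) = Add(3, 224) = 227)
Add(Add(-2246, Mul(-1, 1958)), Mul(-1, I)) = Add(Add(-2246, Mul(-1, 1958)), Mul(-1, 227)) = Add(Add(-2246, -1958), -227) = Add(-4204, -227) = -4431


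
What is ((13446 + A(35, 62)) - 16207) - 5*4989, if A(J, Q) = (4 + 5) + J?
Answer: -27662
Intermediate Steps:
A(J, Q) = 9 + J
((13446 + A(35, 62)) - 16207) - 5*4989 = ((13446 + (9 + 35)) - 16207) - 5*4989 = ((13446 + 44) - 16207) - 1*24945 = (13490 - 16207) - 24945 = -2717 - 24945 = -27662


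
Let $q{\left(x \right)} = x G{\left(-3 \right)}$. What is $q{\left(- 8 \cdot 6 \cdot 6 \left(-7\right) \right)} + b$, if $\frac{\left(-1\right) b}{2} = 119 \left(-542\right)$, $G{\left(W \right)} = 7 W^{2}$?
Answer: $256004$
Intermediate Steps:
$q{\left(x \right)} = 63 x$ ($q{\left(x \right)} = x 7 \left(-3\right)^{2} = x 7 \cdot 9 = x 63 = 63 x$)
$b = 128996$ ($b = - 2 \cdot 119 \left(-542\right) = \left(-2\right) \left(-64498\right) = 128996$)
$q{\left(- 8 \cdot 6 \cdot 6 \left(-7\right) \right)} + b = 63 - 8 \cdot 6 \cdot 6 \left(-7\right) + 128996 = 63 \left(-8\right) 36 \left(-7\right) + 128996 = 63 \left(\left(-288\right) \left(-7\right)\right) + 128996 = 63 \cdot 2016 + 128996 = 127008 + 128996 = 256004$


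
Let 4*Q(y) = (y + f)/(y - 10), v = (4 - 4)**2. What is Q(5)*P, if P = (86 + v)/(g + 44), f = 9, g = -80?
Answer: 301/180 ≈ 1.6722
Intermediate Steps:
v = 0 (v = 0**2 = 0)
Q(y) = (9 + y)/(4*(-10 + y)) (Q(y) = ((y + 9)/(y - 10))/4 = ((9 + y)/(-10 + y))/4 = (9 + y)/(4*(-10 + y)))
P = -43/18 (P = (86 + 0)/(-80 + 44) = 86/(-36) = 86*(-1/36) = -43/18 ≈ -2.3889)
Q(5)*P = ((9 + 5)/(4*(-10 + 5)))*(-43/18) = ((1/4)*14/(-5))*(-43/18) = ((1/4)*(-1/5)*14)*(-43/18) = -7/10*(-43/18) = 301/180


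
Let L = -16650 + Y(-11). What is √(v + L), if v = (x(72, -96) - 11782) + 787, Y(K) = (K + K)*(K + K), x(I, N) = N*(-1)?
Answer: I*√27065 ≈ 164.51*I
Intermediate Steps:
x(I, N) = -N
Y(K) = 4*K² (Y(K) = (2*K)*(2*K) = 4*K²)
L = -16166 (L = -16650 + 4*(-11)² = -16650 + 4*121 = -16650 + 484 = -16166)
v = -10899 (v = (-1*(-96) - 11782) + 787 = (96 - 11782) + 787 = -11686 + 787 = -10899)
√(v + L) = √(-10899 - 16166) = √(-27065) = I*√27065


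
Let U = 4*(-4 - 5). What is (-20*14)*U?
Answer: 10080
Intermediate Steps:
U = -36 (U = 4*(-9) = -36)
(-20*14)*U = -20*14*(-36) = -280*(-36) = 10080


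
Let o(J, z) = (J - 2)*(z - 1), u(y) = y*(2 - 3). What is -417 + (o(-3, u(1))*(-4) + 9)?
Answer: -448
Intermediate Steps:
u(y) = -y (u(y) = y*(-1) = -y)
o(J, z) = (-1 + z)*(-2 + J) (o(J, z) = (-2 + J)*(-1 + z) = (-1 + z)*(-2 + J))
-417 + (o(-3, u(1))*(-4) + 9) = -417 + ((2 - 1*(-3) - (-2) - (-3))*(-4) + 9) = -417 + ((2 + 3 - 2*(-1) - 3*(-1))*(-4) + 9) = -417 + ((2 + 3 + 2 + 3)*(-4) + 9) = -417 + (10*(-4) + 9) = -417 + (-40 + 9) = -417 - 31 = -448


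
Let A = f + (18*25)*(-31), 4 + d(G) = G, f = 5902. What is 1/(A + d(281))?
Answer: -1/7771 ≈ -0.00012868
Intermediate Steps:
d(G) = -4 + G
A = -8048 (A = 5902 + (18*25)*(-31) = 5902 + 450*(-31) = 5902 - 13950 = -8048)
1/(A + d(281)) = 1/(-8048 + (-4 + 281)) = 1/(-8048 + 277) = 1/(-7771) = -1/7771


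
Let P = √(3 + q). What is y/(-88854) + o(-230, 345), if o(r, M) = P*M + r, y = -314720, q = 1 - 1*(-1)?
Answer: -10060850/44427 + 345*√5 ≈ 544.99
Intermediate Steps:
q = 2 (q = 1 + 1 = 2)
P = √5 (P = √(3 + 2) = √5 ≈ 2.2361)
o(r, M) = r + M*√5 (o(r, M) = √5*M + r = M*√5 + r = r + M*√5)
y/(-88854) + o(-230, 345) = -314720/(-88854) + (-230 + 345*√5) = -314720*(-1/88854) + (-230 + 345*√5) = 157360/44427 + (-230 + 345*√5) = -10060850/44427 + 345*√5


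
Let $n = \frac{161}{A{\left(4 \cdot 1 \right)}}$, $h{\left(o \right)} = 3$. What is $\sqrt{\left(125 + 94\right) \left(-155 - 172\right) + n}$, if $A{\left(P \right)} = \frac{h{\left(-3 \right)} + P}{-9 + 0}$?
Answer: $6 i \sqrt{1995} \approx 267.99 i$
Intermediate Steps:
$A{\left(P \right)} = - \frac{1}{3} - \frac{P}{9}$ ($A{\left(P \right)} = \frac{3 + P}{-9 + 0} = \frac{3 + P}{-9} = \left(3 + P\right) \left(- \frac{1}{9}\right) = - \frac{1}{3} - \frac{P}{9}$)
$n = -207$ ($n = \frac{161}{- \frac{1}{3} - \frac{4 \cdot 1}{9}} = \frac{161}{- \frac{1}{3} - \frac{4}{9}} = \frac{161}{- \frac{7}{9}} = 161 \left(- \frac{9}{7}\right) = -207$)
$\sqrt{\left(125 + 94\right) \left(-155 - 172\right) + n} = \sqrt{\left(125 + 94\right) \left(-155 - 172\right) - 207} = \sqrt{219 \left(-327\right) - 207} = \sqrt{-71613 - 207} = \sqrt{-71820} = 6 i \sqrt{1995}$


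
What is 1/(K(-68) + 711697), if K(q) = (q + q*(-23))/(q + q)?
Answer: 1/711686 ≈ 1.4051e-6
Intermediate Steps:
K(q) = -11 (K(q) = (q - 23*q)/((2*q)) = (-22*q)*(1/(2*q)) = -11)
1/(K(-68) + 711697) = 1/(-11 + 711697) = 1/711686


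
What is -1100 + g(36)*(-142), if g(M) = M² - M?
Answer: -180020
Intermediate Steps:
-1100 + g(36)*(-142) = -1100 + (36*(-1 + 36))*(-142) = -1100 + (36*35)*(-142) = -1100 + 1260*(-142) = -1100 - 178920 = -180020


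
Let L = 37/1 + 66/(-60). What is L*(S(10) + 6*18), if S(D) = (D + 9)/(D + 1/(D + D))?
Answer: 3964796/1005 ≈ 3945.1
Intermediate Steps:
L = 359/10 (L = 37*1 + 66*(-1/60) = 37 - 11/10 = 359/10 ≈ 35.900)
S(D) = (9 + D)/(D + 1/(2*D))
L*(S(10) + 6*18) = 359*(2*10*(9 + 10)/(1 + 2*10²) + 6*18)/10 = 359*(2*10*19/(1 + 2*100) + 108)/10 = 359*(2*10*19/(1 + 200) + 108)/10 = 359*(2*10*19/201 + 108)/10 = 359*(2*10*(1/201)*19 + 108)/10 = 359*(380/201 + 108)/10 = (359/10)*(22088/201) = 3964796/1005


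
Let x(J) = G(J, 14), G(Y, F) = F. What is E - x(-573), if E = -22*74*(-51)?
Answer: 83014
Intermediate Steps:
x(J) = 14
E = 83028 (E = -1628*(-51) = 83028)
E - x(-573) = 83028 - 1*14 = 83028 - 14 = 83014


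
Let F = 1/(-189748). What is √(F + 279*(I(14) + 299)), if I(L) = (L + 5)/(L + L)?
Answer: √36876559510246274/664118 ≈ 289.15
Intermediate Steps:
I(L) = (5 + L)/(2*L) (I(L) = (5 + L)/((2*L)) = (5 + L)*(1/(2*L)) = (5 + L)/(2*L))
F = -1/189748 ≈ -5.2702e-6
√(F + 279*(I(14) + 299)) = √(-1/189748 + 279*((½)*(5 + 14)/14 + 299)) = √(-1/189748 + 279*((½)*(1/14)*19 + 299)) = √(-1/189748 + 279*(19/28 + 299)) = √(-1/189748 + 279*(8391/28)) = √(-1/189748 + 2341089/28) = √(55527119443/664118) = √36876559510246274/664118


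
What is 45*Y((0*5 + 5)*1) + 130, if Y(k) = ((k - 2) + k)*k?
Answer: 1930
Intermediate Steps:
Y(k) = k*(-2 + 2*k) (Y(k) = ((-2 + k) + k)*k = (-2 + 2*k)*k = k*(-2 + 2*k))
45*Y((0*5 + 5)*1) + 130 = 45*(2*((0*5 + 5)*1)*(-1 + (0*5 + 5)*1)) + 130 = 45*(2*((0 + 5)*1)*(-1 + (0 + 5)*1)) + 130 = 45*(2*(5*1)*(-1 + 5*1)) + 130 = 45*(2*5*(-1 + 5)) + 130 = 45*(2*5*4) + 130 = 45*40 + 130 = 1800 + 130 = 1930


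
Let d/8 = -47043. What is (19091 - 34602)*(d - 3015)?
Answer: 5884237449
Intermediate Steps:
d = -376344 (d = 8*(-47043) = -376344)
(19091 - 34602)*(d - 3015) = (19091 - 34602)*(-376344 - 3015) = -15511*(-379359) = 5884237449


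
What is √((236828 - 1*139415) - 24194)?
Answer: √73219 ≈ 270.59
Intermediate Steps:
√((236828 - 1*139415) - 24194) = √((236828 - 139415) - 24194) = √(97413 - 24194) = √73219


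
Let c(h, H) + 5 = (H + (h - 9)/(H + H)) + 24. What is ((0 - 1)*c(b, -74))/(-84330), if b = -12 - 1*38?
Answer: -8081/12480840 ≈ -0.00064747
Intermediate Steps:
b = -50 (b = -12 - 38 = -50)
c(h, H) = 19 + H + (-9 + h)/(2*H) (c(h, H) = -5 + ((H + (h - 9)/(H + H)) + 24) = -5 + ((H + (-9 + h)/((2*H))) + 24) = -5 + ((H + (-9 + h)*(1/(2*H))) + 24) = -5 + ((H + (-9 + h)/(2*H)) + 24) = -5 + (24 + H + (-9 + h)/(2*H)) = 19 + H + (-9 + h)/(2*H))
((0 - 1)*c(b, -74))/(-84330) = ((0 - 1)*((1/2)*(-9 - 50 + 2*(-74)*(19 - 74))/(-74)))/(-84330) = -(-1)*(-9 - 50 + 2*(-74)*(-55))/(2*74)*(-1/84330) = -(-1)*(-9 - 50 + 8140)/(2*74)*(-1/84330) = -(-1)*8081/(2*74)*(-1/84330) = -1*(-8081/148)*(-1/84330) = (8081/148)*(-1/84330) = -8081/12480840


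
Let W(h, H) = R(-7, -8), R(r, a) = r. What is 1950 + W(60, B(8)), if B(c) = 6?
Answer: 1943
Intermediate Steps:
W(h, H) = -7
1950 + W(60, B(8)) = 1950 - 7 = 1943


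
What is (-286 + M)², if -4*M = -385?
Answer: 576081/16 ≈ 36005.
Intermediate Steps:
M = 385/4 (M = -¼*(-385) = 385/4 ≈ 96.250)
(-286 + M)² = (-286 + 385/4)² = (-759/4)² = 576081/16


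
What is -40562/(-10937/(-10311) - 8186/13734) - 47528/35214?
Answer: -1204009694348351/13792760376 ≈ -87293.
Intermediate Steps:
-40562/(-10937/(-10311) - 8186/13734) - 47528/35214 = -40562/(-10937*(-1/10311) - 8186*1/13734) - 47528*1/35214 = -40562/(10937/10311 - 4093/6867) - 23764/17607 = -40562/1566736/3371697 - 23764/17607 = -40562*3371697/1566736 - 23764/17607 = -68381386857/783368 - 23764/17607 = -1204009694348351/13792760376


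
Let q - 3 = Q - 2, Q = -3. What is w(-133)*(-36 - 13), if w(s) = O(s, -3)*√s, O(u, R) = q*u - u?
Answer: -19551*I*√133 ≈ -2.2547e+5*I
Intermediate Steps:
q = -2 (q = 3 + (-3 - 2) = 3 - 5 = -2)
O(u, R) = -3*u (O(u, R) = -2*u - u = -3*u)
w(s) = -3*s^(3/2) (w(s) = (-3*s)*√s = -3*s^(3/2))
w(-133)*(-36 - 13) = (-(-399)*I*√133)*(-36 - 13) = -(-399)*I*√133*(-49) = (399*I*√133)*(-49) = -19551*I*√133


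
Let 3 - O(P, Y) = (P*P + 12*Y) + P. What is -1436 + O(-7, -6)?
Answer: -1403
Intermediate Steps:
O(P, Y) = 3 - P - P**2 - 12*Y (O(P, Y) = 3 - ((P*P + 12*Y) + P) = 3 - ((P**2 + 12*Y) + P) = 3 - (P + P**2 + 12*Y) = 3 + (-P - P**2 - 12*Y) = 3 - P - P**2 - 12*Y)
-1436 + O(-7, -6) = -1436 + (3 - 1*(-7) - 1*(-7)**2 - 12*(-6)) = -1436 + (3 + 7 - 1*49 + 72) = -1436 + (3 + 7 - 49 + 72) = -1436 + 33 = -1403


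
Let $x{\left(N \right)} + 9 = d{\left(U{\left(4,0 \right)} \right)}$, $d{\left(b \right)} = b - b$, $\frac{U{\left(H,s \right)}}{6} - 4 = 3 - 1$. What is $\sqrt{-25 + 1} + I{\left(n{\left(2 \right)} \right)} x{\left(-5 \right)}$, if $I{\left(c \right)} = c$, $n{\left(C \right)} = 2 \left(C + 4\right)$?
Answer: $-108 + 2 i \sqrt{6} \approx -108.0 + 4.899 i$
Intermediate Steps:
$n{\left(C \right)} = 8 + 2 C$ ($n{\left(C \right)} = 2 \left(4 + C\right) = 8 + 2 C$)
$U{\left(H,s \right)} = 36$ ($U{\left(H,s \right)} = 24 + 6 \left(3 - 1\right) = 24 + 6 \cdot 2 = 24 + 12 = 36$)
$d{\left(b \right)} = 0$
$x{\left(N \right)} = -9$ ($x{\left(N \right)} = -9 + 0 = -9$)
$\sqrt{-25 + 1} + I{\left(n{\left(2 \right)} \right)} x{\left(-5 \right)} = \sqrt{-25 + 1} + \left(8 + 2 \cdot 2\right) \left(-9\right) = \sqrt{-24} + \left(8 + 4\right) \left(-9\right) = 2 i \sqrt{6} + 12 \left(-9\right) = 2 i \sqrt{6} - 108 = -108 + 2 i \sqrt{6}$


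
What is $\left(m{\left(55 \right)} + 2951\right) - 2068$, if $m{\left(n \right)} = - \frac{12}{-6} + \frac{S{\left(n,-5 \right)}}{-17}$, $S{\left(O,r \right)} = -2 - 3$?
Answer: $\frac{15050}{17} \approx 885.29$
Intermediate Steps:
$S{\left(O,r \right)} = -5$ ($S{\left(O,r \right)} = -2 - 3 = -5$)
$m{\left(n \right)} = \frac{39}{17}$ ($m{\left(n \right)} = - \frac{12}{-6} - \frac{5}{-17} = \left(-12\right) \left(- \frac{1}{6}\right) - - \frac{5}{17} = 2 + \frac{5}{17} = \frac{39}{17}$)
$\left(m{\left(55 \right)} + 2951\right) - 2068 = \left(\frac{39}{17} + 2951\right) - 2068 = \frac{50206}{17} - 2068 = \frac{15050}{17}$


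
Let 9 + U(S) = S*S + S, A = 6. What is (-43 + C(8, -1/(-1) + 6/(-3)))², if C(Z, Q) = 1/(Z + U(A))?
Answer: 3104644/1681 ≈ 1846.9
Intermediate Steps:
U(S) = -9 + S + S² (U(S) = -9 + (S*S + S) = -9 + (S² + S) = -9 + (S + S²) = -9 + S + S²)
C(Z, Q) = 1/(33 + Z) (C(Z, Q) = 1/(Z + (-9 + 6 + 6²)) = 1/(Z + (-9 + 6 + 36)) = 1/(Z + 33) = 1/(33 + Z))
(-43 + C(8, -1/(-1) + 6/(-3)))² = (-43 + 1/(33 + 8))² = (-43 + 1/41)² = (-1762/41)² = 3104644/1681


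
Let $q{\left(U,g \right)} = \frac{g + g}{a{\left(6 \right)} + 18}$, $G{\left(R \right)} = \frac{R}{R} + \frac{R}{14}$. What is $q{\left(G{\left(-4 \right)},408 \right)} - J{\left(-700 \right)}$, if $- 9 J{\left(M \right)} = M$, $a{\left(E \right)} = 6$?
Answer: $- \frac{394}{9} \approx -43.778$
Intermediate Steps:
$G{\left(R \right)} = 1 + \frac{R}{14}$ ($G{\left(R \right)} = 1 + R \frac{1}{14} = 1 + \frac{R}{14}$)
$q{\left(U,g \right)} = \frac{g}{12}$ ($q{\left(U,g \right)} = \frac{g + g}{6 + 18} = \frac{2 g}{24} = 2 g \frac{1}{24} = \frac{g}{12}$)
$J{\left(M \right)} = - \frac{M}{9}$
$q{\left(G{\left(-4 \right)},408 \right)} - J{\left(-700 \right)} = \frac{1}{12} \cdot 408 - \left(- \frac{1}{9}\right) \left(-700\right) = 34 - \frac{700}{9} = - \frac{394}{9}$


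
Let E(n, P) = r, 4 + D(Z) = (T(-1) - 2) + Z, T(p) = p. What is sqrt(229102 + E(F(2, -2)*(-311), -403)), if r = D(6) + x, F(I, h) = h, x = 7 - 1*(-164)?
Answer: 2*sqrt(57318) ≈ 478.82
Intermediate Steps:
x = 171 (x = 7 + 164 = 171)
D(Z) = -7 + Z (D(Z) = -4 + ((-1 - 2) + Z) = -4 + (-3 + Z) = -7 + Z)
r = 170 (r = (-7 + 6) + 171 = -1 + 171 = 170)
E(n, P) = 170
sqrt(229102 + E(F(2, -2)*(-311), -403)) = sqrt(229102 + 170) = sqrt(229272) = 2*sqrt(57318)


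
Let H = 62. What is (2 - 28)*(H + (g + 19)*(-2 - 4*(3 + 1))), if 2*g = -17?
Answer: 3302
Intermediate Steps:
g = -17/2 (g = (½)*(-17) = -17/2 ≈ -8.5000)
(2 - 28)*(H + (g + 19)*(-2 - 4*(3 + 1))) = (2 - 28)*(62 + (-17/2 + 19)*(-2 - 4*(3 + 1))) = -26*(62 + 21*(-2 - 4*4)/2) = -26*(62 + 21*(-2 - 16)/2) = -26*(62 + (21/2)*(-18)) = -26*(62 - 189) = -26*(-127) = 3302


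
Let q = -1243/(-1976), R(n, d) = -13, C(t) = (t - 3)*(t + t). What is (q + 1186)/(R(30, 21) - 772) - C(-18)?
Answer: -1175021739/1551160 ≈ -757.51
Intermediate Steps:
C(t) = 2*t*(-3 + t) (C(t) = (-3 + t)*(2*t) = 2*t*(-3 + t))
q = 1243/1976 (q = -1243*(-1/1976) = 1243/1976 ≈ 0.62905)
(q + 1186)/(R(30, 21) - 772) - C(-18) = (1243/1976 + 1186)/(-13 - 772) - 2*(-18)*(-3 - 18) = (2344779/1976)/(-785) - 2*(-18)*(-21) = (2344779/1976)*(-1/785) - 1*756 = -2344779/1551160 - 756 = -1175021739/1551160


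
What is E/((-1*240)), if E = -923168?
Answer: 57698/15 ≈ 3846.5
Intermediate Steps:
E/((-1*240)) = -923168/((-1*240)) = -923168/(-240) = -923168*(-1/240) = 57698/15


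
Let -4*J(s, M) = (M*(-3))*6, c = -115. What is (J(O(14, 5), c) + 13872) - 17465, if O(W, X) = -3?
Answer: -8221/2 ≈ -4110.5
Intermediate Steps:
J(s, M) = 9*M/2 (J(s, M) = -M*(-3)*6/4 = -(-3*M)*6/4 = -(-9)*M/2 = 9*M/2)
(J(O(14, 5), c) + 13872) - 17465 = ((9/2)*(-115) + 13872) - 17465 = (-1035/2 + 13872) - 17465 = 26709/2 - 17465 = -8221/2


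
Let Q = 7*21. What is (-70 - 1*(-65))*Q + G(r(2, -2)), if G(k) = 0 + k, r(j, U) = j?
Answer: -733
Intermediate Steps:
G(k) = k
Q = 147
(-70 - 1*(-65))*Q + G(r(2, -2)) = (-70 - 1*(-65))*147 + 2 = (-70 + 65)*147 + 2 = -5*147 + 2 = -735 + 2 = -733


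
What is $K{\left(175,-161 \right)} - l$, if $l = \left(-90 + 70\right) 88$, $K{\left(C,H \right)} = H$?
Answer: $1599$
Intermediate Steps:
$l = -1760$ ($l = \left(-20\right) 88 = -1760$)
$K{\left(175,-161 \right)} - l = -161 - -1760 = -161 + 1760 = 1599$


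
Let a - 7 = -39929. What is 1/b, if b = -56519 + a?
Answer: -1/96441 ≈ -1.0369e-5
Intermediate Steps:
a = -39922 (a = 7 - 39929 = -39922)
b = -96441 (b = -56519 - 39922 = -96441)
1/b = 1/(-96441) = -1/96441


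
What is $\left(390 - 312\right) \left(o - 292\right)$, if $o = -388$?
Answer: $-53040$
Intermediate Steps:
$\left(390 - 312\right) \left(o - 292\right) = \left(390 - 312\right) \left(-388 - 292\right) = 78 \left(-680\right) = -53040$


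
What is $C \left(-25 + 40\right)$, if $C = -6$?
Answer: $-90$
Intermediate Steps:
$C \left(-25 + 40\right) = - 6 \left(-25 + 40\right) = \left(-6\right) 15 = -90$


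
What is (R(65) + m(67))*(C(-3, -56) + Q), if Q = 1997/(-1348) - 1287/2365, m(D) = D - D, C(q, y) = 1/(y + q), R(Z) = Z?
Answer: -454051117/3419876 ≈ -132.77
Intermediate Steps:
C(q, y) = 1/(q + y)
m(D) = 0
Q = -587071/289820 (Q = 1997*(-1/1348) - 1287*1/2365 = -1997/1348 - 117/215 = -587071/289820 ≈ -2.0256)
(R(65) + m(67))*(C(-3, -56) + Q) = (65 + 0)*(1/(-3 - 56) - 587071/289820) = 65*(1/(-59) - 587071/289820) = 65*(-1/59 - 587071/289820) = 65*(-34927009/17099380) = -454051117/3419876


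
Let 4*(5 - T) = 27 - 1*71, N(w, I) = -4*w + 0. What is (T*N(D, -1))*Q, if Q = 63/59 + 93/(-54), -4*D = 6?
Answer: -11120/177 ≈ -62.825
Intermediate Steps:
D = -3/2 (D = -¼*6 = -3/2 ≈ -1.5000)
N(w, I) = -4*w
T = 16 (T = 5 - (27 - 1*71)/4 = 5 - (27 - 71)/4 = 5 - ¼*(-44) = 5 + 11 = 16)
Q = -695/1062 (Q = 63*(1/59) + 93*(-1/54) = 63/59 - 31/18 = -695/1062 ≈ -0.65443)
(T*N(D, -1))*Q = (16*(-4*(-3/2)))*(-695/1062) = (16*6)*(-695/1062) = 96*(-695/1062) = -11120/177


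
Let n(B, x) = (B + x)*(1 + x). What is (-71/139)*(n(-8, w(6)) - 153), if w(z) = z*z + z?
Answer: -92939/139 ≈ -668.63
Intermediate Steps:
w(z) = z + z² (w(z) = z² + z = z + z²)
n(B, x) = (1 + x)*(B + x)
(-71/139)*(n(-8, w(6)) - 153) = (-71/139)*((-8 + 6*(1 + 6) + (6*(1 + 6))² - 48*(1 + 6)) - 153) = (-71*1/139)*((-8 + 6*7 + (6*7)² - 48*7) - 153) = -71*((-8 + 42 + 42² - 8*42) - 153)/139 = -71*((-8 + 42 + 1764 - 336) - 153)/139 = -71*(1462 - 153)/139 = -71/139*1309 = -92939/139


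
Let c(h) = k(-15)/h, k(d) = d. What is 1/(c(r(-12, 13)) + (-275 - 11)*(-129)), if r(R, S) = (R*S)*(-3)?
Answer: 156/5755459 ≈ 2.7105e-5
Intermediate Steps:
r(R, S) = -3*R*S
c(h) = -15/h
1/(c(r(-12, 13)) + (-275 - 11)*(-129)) = 1/(-15/((-3*(-12)*13)) + (-275 - 11)*(-129)) = 1/(-15/468 - 286*(-129)) = 1/(-15*1/468 + 36894) = 1/(-5/156 + 36894) = 1/(5755459/156) = 156/5755459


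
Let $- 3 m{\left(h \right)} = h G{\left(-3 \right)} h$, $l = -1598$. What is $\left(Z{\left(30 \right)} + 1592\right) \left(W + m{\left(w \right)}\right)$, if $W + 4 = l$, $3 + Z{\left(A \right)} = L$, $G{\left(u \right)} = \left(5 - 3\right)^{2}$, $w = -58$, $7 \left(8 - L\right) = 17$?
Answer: $- \frac{203840444}{21} \approx -9.7067 \cdot 10^{6}$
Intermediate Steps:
$L = \frac{39}{7}$ ($L = 8 - \frac{17}{7} = \frac{39}{7} \approx 5.5714$)
$G{\left(u \right)} = 4$ ($G{\left(u \right)} = 2^{2} = 4$)
$Z{\left(A \right)} = \frac{18}{7}$ ($Z{\left(A \right)} = -3 + \frac{39}{7} = \frac{18}{7}$)
$m{\left(h \right)} = - \frac{4 h^{2}}{3}$ ($m{\left(h \right)} = - \frac{h 4 h}{3} = - \frac{4 h h}{3} = - \frac{4 h^{2}}{3}$)
$W = -1602$ ($W = -4 - 1598 = -1602$)
$\left(Z{\left(30 \right)} + 1592\right) \left(W + m{\left(w \right)}\right) = \left(\frac{18}{7} + 1592\right) \left(-1602 - \frac{4 \left(-58\right)^{2}}{3}\right) = \frac{11162 \left(-1602 - \frac{13456}{3}\right)}{7} = \frac{11162}{7} \left(- \frac{18262}{3}\right) = - \frac{203840444}{21}$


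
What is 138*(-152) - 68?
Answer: -21044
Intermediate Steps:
138*(-152) - 68 = -20976 - 68 = -21044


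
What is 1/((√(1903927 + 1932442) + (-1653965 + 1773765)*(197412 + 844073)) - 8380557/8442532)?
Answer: 8893142847790293970021676/1109596570475110609538305015421714393 - 71276346571024*√3836369/1109596570475110609538305015421714393 ≈ 8.0148e-12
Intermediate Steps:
1/((√(1903927 + 1932442) + (-1653965 + 1773765)*(197412 + 844073)) - 8380557/8442532) = 1/((√3836369 + 119800*1041485) - 8380557*1/8442532) = 1/((√3836369 + 124769903000) - 8380557/8442532) = 1/((124769903000 + √3836369) - 8380557/8442532) = 1/(1053373898706015443/8442532 + √3836369)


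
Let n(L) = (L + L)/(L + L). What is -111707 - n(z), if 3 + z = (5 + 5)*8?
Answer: -111708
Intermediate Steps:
z = 77 (z = -3 + (5 + 5)*8 = -3 + 10*8 = -3 + 80 = 77)
n(L) = 1 (n(L) = (2*L)/((2*L)) = (2*L)*(1/(2*L)) = 1)
-111707 - n(z) = -111707 - 1*1 = -111707 - 1 = -111708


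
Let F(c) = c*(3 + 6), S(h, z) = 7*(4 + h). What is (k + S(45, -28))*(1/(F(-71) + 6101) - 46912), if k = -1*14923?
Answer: 1867941070470/2731 ≈ 6.8398e+8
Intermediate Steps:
S(h, z) = 28 + 7*h
F(c) = 9*c (F(c) = c*9 = 9*c)
k = -14923
(k + S(45, -28))*(1/(F(-71) + 6101) - 46912) = (-14923 + (28 + 7*45))*(1/(9*(-71) + 6101) - 46912) = (-14923 + (28 + 315))*(1/(-639 + 6101) - 46912) = (-14923 + 343)*(1/5462 - 46912) = -14580*(1/5462 - 46912) = -14580*(-256233343/5462) = 1867941070470/2731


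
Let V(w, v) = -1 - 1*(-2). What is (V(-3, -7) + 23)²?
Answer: 576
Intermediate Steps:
V(w, v) = 1 (V(w, v) = -1 + 2 = 1)
(V(-3, -7) + 23)² = (1 + 23)² = 24² = 576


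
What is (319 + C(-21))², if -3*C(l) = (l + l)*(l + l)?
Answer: 72361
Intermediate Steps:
C(l) = -4*l²/3 (C(l) = -(l + l)*(l + l)/3 = -2*l*2*l/3 = -4*l²/3)
(319 + C(-21))² = (319 - 4/3*(-21)²)² = (319 - 4/3*441)² = (319 - 588)² = (-269)² = 72361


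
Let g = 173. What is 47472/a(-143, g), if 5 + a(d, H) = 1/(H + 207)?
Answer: -6013120/633 ≈ -9499.4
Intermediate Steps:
a(d, H) = -5 + 1/(207 + H) (a(d, H) = -5 + 1/(H + 207) = -5 + 1/(207 + H))
47472/a(-143, g) = 47472/(((-1034 - 5*173)/(207 + 173))) = 47472/(((-1034 - 865)/380)) = 47472/(((1/380)*(-1899))) = 47472/(-1899/380) = 47472*(-380/1899) = -6013120/633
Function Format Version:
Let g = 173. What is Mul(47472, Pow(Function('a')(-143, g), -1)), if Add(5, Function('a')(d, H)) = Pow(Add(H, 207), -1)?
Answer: Rational(-6013120, 633) ≈ -9499.4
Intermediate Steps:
Function('a')(d, H) = Add(-5, Pow(Add(207, H), -1)) (Function('a')(d, H) = Add(-5, Pow(Add(H, 207), -1)) = Add(-5, Pow(Add(207, H), -1)))
Mul(47472, Pow(Function('a')(-143, g), -1)) = Mul(47472, Pow(Mul(Pow(Add(207, 173), -1), Add(-1034, Mul(-5, 173))), -1)) = Mul(47472, Pow(Mul(Pow(380, -1), Add(-1034, -865)), -1)) = Mul(47472, Pow(Mul(Rational(1, 380), -1899), -1)) = Mul(47472, Pow(Rational(-1899, 380), -1)) = Mul(47472, Rational(-380, 1899)) = Rational(-6013120, 633)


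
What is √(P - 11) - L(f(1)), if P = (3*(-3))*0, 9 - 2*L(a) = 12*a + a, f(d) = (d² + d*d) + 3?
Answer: 28 + I*√11 ≈ 28.0 + 3.3166*I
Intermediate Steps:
f(d) = 3 + 2*d² (f(d) = (d² + d²) + 3 = 2*d² + 3 = 3 + 2*d²)
L(a) = 9/2 - 13*a/2 (L(a) = 9/2 - (12*a + a)/2 = 9/2 - 13*a/2)
P = 0 (P = -9*0 = 0)
√(P - 11) - L(f(1)) = √(0 - 11) - (9/2 - 13*(3 + 2*1²)/2) = √(-11) - (9/2 - 13*(3 + 2*1)/2) = I*√11 - (9/2 - 13*(3 + 2)/2) = I*√11 - (9/2 - 13/2*5) = I*√11 - (9/2 - 65/2) = I*√11 - 1*(-28) = I*√11 + 28 = 28 + I*√11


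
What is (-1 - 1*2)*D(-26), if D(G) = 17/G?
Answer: 51/26 ≈ 1.9615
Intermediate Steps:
(-1 - 1*2)*D(-26) = (-1 - 1*2)*(17/(-26)) = (-1 - 2)*(17*(-1/26)) = -3*(-17/26) = 51/26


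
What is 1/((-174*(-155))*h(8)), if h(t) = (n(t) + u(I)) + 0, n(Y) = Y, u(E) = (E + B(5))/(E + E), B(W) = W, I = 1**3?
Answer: 1/296670 ≈ 3.3707e-6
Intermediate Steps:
I = 1
u(E) = (5 + E)/(2*E) (u(E) = (E + 5)/(E + E) = (5 + E)/((2*E)) = (5 + E)*(1/(2*E)) = (5 + E)/(2*E))
h(t) = 3 + t (h(t) = (t + (1/2)*(5 + 1)/1) + 0 = (t + (1/2)*1*6) + 0 = (t + 3) + 0 = (3 + t) + 0 = 3 + t)
1/((-174*(-155))*h(8)) = 1/((-174*(-155))*(3 + 8)) = 1/(26970*11) = 1/296670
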